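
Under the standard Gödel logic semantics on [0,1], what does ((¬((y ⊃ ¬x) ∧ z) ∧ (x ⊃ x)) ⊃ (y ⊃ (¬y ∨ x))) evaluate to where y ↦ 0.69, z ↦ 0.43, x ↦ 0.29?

¬x: Gödel ¬ of 0.29 = 0 (operand ≠ 0)
(y ⊃ ¬x): 0.69 > 0, so result = 0
((y ⊃ ¬x) ∧ z) = min(0, 0.43) = 0
¬((y ⊃ ¬x) ∧ z): Gödel ¬ of 0 = 1 (operand is 0)
(x ⊃ x): 0.29 ≤ 0.29, so result = 1
(¬((y ⊃ ¬x) ∧ z) ∧ (x ⊃ x)) = min(1, 1) = 1
¬y: Gödel ¬ of 0.69 = 0 (operand ≠ 0)
(¬y ∨ x) = max(0, 0.29) = 0.29
(y ⊃ (¬y ∨ x)): 0.69 > 0.29, so result = 0.29
((¬((y ⊃ ¬x) ∧ z) ∧ (x ⊃ x)) ⊃ (y ⊃ (¬y ∨ x))): 1 > 0.29, so result = 0.29

0.29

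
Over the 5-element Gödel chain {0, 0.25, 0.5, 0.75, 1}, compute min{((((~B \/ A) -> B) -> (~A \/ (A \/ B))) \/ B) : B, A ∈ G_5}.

0.25

The minimum is attained at B = 0.25, A = 0.25:
  ~B: Gödel ¬ of 0.25 = 0 (operand ≠ 0)
  (~B \/ A) = max(0, 0.25) = 0.25
  ((~B \/ A) -> B): 0.25 ≤ 0.25, so result = 1
  ~A: Gödel ¬ of 0.25 = 0 (operand ≠ 0)
  (A \/ B) = max(0.25, 0.25) = 0.25
  (~A \/ (A \/ B)) = max(0, 0.25) = 0.25
  (((~B \/ A) -> B) -> (~A \/ (A \/ B))): 1 > 0.25, so result = 0.25
  ((((~B \/ A) -> B) -> (~A \/ (A \/ B))) \/ B) = max(0.25, 0.25) = 0.25
Checking all 25 assignments confirms none give a value below 0.25.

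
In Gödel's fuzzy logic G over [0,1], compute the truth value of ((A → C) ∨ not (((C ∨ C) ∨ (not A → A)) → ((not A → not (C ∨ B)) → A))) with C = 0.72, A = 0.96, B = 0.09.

(A → C): 0.96 > 0.72, so result = 0.72
(C ∨ C) = max(0.72, 0.72) = 0.72
not A: Gödel ¬ of 0.96 = 0 (operand ≠ 0)
(not A → A): 0 ≤ 0.96, so result = 1
((C ∨ C) ∨ (not A → A)) = max(0.72, 1) = 1
not A: Gödel ¬ of 0.96 = 0 (operand ≠ 0)
(C ∨ B) = max(0.72, 0.09) = 0.72
not (C ∨ B): Gödel ¬ of 0.72 = 0 (operand ≠ 0)
(not A → not (C ∨ B)): 0 ≤ 0, so result = 1
((not A → not (C ∨ B)) → A): 1 > 0.96, so result = 0.96
(((C ∨ C) ∨ (not A → A)) → ((not A → not (C ∨ B)) → A)): 1 > 0.96, so result = 0.96
not (((C ∨ C) ∨ (not A → A)) → ((not A → not (C ∨ B)) → A)): Gödel ¬ of 0.96 = 0 (operand ≠ 0)
((A → C) ∨ not (((C ∨ C) ∨ (not A → A)) → ((not A → not (C ∨ B)) → A))) = max(0.72, 0) = 0.72

0.72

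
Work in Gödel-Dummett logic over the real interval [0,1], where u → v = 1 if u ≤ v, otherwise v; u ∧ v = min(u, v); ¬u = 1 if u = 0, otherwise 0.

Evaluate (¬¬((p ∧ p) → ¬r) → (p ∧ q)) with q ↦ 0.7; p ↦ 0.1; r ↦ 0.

0.10

(p ∧ p) = min(0.1, 0.1) = 0.1
¬r: Gödel ¬ of 0 = 1 (operand is 0)
((p ∧ p) → ¬r): 0.1 ≤ 1, so result = 1
¬((p ∧ p) → ¬r): Gödel ¬ of 1 = 0 (operand ≠ 0)
¬¬((p ∧ p) → ¬r): Gödel ¬ of 0 = 1 (operand is 0)
(p ∧ q) = min(0.1, 0.7) = 0.1
(¬¬((p ∧ p) → ¬r) → (p ∧ q)): 1 > 0.1, so result = 0.1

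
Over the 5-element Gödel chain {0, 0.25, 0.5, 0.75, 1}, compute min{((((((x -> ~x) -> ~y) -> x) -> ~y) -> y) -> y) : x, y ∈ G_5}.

The minimum is attained at x = 0, y = 0.25:
  ~x: Gödel ¬ of 0 = 1 (operand is 0)
  (x -> ~x): 0 ≤ 1, so result = 1
  ~y: Gödel ¬ of 0.25 = 0 (operand ≠ 0)
  ((x -> ~x) -> ~y): 1 > 0, so result = 0
  (((x -> ~x) -> ~y) -> x): 0 ≤ 0, so result = 1
  ~y: Gödel ¬ of 0.25 = 0 (operand ≠ 0)
  ((((x -> ~x) -> ~y) -> x) -> ~y): 1 > 0, so result = 0
  (((((x -> ~x) -> ~y) -> x) -> ~y) -> y): 0 ≤ 0.25, so result = 1
  ((((((x -> ~x) -> ~y) -> x) -> ~y) -> y) -> y): 1 > 0.25, so result = 0.25
Checking all 25 assignments confirms none give a value below 0.25.

0.25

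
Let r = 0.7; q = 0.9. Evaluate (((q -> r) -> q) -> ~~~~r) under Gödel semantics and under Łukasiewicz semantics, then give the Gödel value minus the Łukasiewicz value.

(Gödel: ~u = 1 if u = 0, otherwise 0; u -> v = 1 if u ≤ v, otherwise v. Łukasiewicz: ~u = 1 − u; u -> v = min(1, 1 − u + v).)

Gödel evaluation:
  (q -> r): 0.9 > 0.7, so result = 0.7
  ((q -> r) -> q): 0.7 ≤ 0.9, so result = 1
  ~r: Gödel ¬ of 0.7 = 0 (operand ≠ 0)
  ~~r: Gödel ¬ of 0 = 1 (operand is 0)
  ~~~r: Gödel ¬ of 1 = 0 (operand ≠ 0)
  ~~~~r: Gödel ¬ of 0 = 1 (operand is 0)
  (((q -> r) -> q) -> ~~~~r): 1 ≤ 1, so result = 1
  Gödel value = 1
Łukasiewicz evaluation:
  (q -> r): min(1, 1 − 0.9 + 0.7) = 0.8
  ((q -> r) -> q): min(1, 1 − 0.8 + 0.9) = 1
  ~r: Łukasiewicz ¬ gives 1 − 0.7 = 0.3
  ~~r: Łukasiewicz ¬ gives 1 − 0.3 = 0.7
  ~~~r: Łukasiewicz ¬ gives 1 − 0.7 = 0.3
  ~~~~r: Łukasiewicz ¬ gives 1 − 0.3 = 0.7
  (((q -> r) -> q) -> ~~~~r): min(1, 1 − 1 + 0.7) = 0.7
  Łukasiewicz value = 0.7
Difference: 1 − 0.7 = 0.30

0.30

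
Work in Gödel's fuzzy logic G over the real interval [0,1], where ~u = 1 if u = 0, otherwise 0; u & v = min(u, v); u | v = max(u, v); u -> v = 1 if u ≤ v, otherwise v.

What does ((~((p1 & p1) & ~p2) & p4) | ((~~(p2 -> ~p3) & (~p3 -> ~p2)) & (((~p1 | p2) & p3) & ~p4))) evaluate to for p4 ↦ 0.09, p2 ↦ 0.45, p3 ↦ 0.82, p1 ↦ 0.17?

(p1 & p1) = min(0.17, 0.17) = 0.17
~p2: Gödel ¬ of 0.45 = 0 (operand ≠ 0)
((p1 & p1) & ~p2) = min(0.17, 0) = 0
~((p1 & p1) & ~p2): Gödel ¬ of 0 = 1 (operand is 0)
(~((p1 & p1) & ~p2) & p4) = min(1, 0.09) = 0.09
~p3: Gödel ¬ of 0.82 = 0 (operand ≠ 0)
(p2 -> ~p3): 0.45 > 0, so result = 0
~(p2 -> ~p3): Gödel ¬ of 0 = 1 (operand is 0)
~~(p2 -> ~p3): Gödel ¬ of 1 = 0 (operand ≠ 0)
~p3: Gödel ¬ of 0.82 = 0 (operand ≠ 0)
~p2: Gödel ¬ of 0.45 = 0 (operand ≠ 0)
(~p3 -> ~p2): 0 ≤ 0, so result = 1
(~~(p2 -> ~p3) & (~p3 -> ~p2)) = min(0, 1) = 0
~p1: Gödel ¬ of 0.17 = 0 (operand ≠ 0)
(~p1 | p2) = max(0, 0.45) = 0.45
((~p1 | p2) & p3) = min(0.45, 0.82) = 0.45
~p4: Gödel ¬ of 0.09 = 0 (operand ≠ 0)
(((~p1 | p2) & p3) & ~p4) = min(0.45, 0) = 0
((~~(p2 -> ~p3) & (~p3 -> ~p2)) & (((~p1 | p2) & p3) & ~p4)) = min(0, 0) = 0
((~((p1 & p1) & ~p2) & p4) | ((~~(p2 -> ~p3) & (~p3 -> ~p2)) & (((~p1 | p2) & p3) & ~p4))) = max(0.09, 0) = 0.09

0.09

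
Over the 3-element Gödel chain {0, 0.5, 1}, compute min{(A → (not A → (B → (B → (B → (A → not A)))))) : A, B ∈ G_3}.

Every assignment gives 1. For instance at A = 0, B = 0:
  not A: Gödel ¬ of 0 = 1 (operand is 0)
  not A: Gödel ¬ of 0 = 1 (operand is 0)
  (A → not A): 0 ≤ 1, so result = 1
  (B → (A → not A)): 0 ≤ 1, so result = 1
  (B → (B → (A → not A))): 0 ≤ 1, so result = 1
  (B → (B → (B → (A → not A)))): 0 ≤ 1, so result = 1
  (not A → (B → (B → (B → (A → not A))))): 1 ≤ 1, so result = 1
  (A → (not A → (B → (B → (B → (A → not A)))))): 0 ≤ 1, so result = 1
All 9 assignments give value 1 — the formula is a G_3-tautology.

1.00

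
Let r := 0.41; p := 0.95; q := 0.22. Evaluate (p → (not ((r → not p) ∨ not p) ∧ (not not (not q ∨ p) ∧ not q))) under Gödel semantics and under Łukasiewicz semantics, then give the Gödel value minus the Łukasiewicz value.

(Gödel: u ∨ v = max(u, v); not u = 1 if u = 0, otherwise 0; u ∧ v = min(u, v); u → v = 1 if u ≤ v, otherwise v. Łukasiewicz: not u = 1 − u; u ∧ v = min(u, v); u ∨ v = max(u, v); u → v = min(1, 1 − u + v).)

-0.41

Gödel evaluation:
  not p: Gödel ¬ of 0.95 = 0 (operand ≠ 0)
  (r → not p): 0.41 > 0, so result = 0
  not p: Gödel ¬ of 0.95 = 0 (operand ≠ 0)
  ((r → not p) ∨ not p) = max(0, 0) = 0
  not ((r → not p) ∨ not p): Gödel ¬ of 0 = 1 (operand is 0)
  not q: Gödel ¬ of 0.22 = 0 (operand ≠ 0)
  (not q ∨ p) = max(0, 0.95) = 0.95
  not (not q ∨ p): Gödel ¬ of 0.95 = 0 (operand ≠ 0)
  not not (not q ∨ p): Gödel ¬ of 0 = 1 (operand is 0)
  not q: Gödel ¬ of 0.22 = 0 (operand ≠ 0)
  (not not (not q ∨ p) ∧ not q) = min(1, 0) = 0
  (not ((r → not p) ∨ not p) ∧ (not not (not q ∨ p) ∧ not q)) = min(1, 0) = 0
  (p → (not ((r → not p) ∨ not p) ∧ (not not (not q ∨ p) ∧ not q))): 0.95 > 0, so result = 0
  Gödel value = 0
Łukasiewicz evaluation:
  not p: Łukasiewicz ¬ gives 1 − 0.95 = 0.05
  (r → not p): min(1, 1 − 0.41 + 0.05) = 0.64
  not p: Łukasiewicz ¬ gives 1 − 0.95 = 0.05
  ((r → not p) ∨ not p) = max(0.64, 0.05) = 0.64
  not ((r → not p) ∨ not p): Łukasiewicz ¬ gives 1 − 0.64 = 0.36
  not q: Łukasiewicz ¬ gives 1 − 0.22 = 0.78
  (not q ∨ p) = max(0.78, 0.95) = 0.95
  not (not q ∨ p): Łukasiewicz ¬ gives 1 − 0.95 = 0.05
  not not (not q ∨ p): Łukasiewicz ¬ gives 1 − 0.05 = 0.95
  not q: Łukasiewicz ¬ gives 1 − 0.22 = 0.78
  (not not (not q ∨ p) ∧ not q) = min(0.95, 0.78) = 0.78
  (not ((r → not p) ∨ not p) ∧ (not not (not q ∨ p) ∧ not q)) = min(0.36, 0.78) = 0.36
  (p → (not ((r → not p) ∨ not p) ∧ (not not (not q ∨ p) ∧ not q))): min(1, 1 − 0.95 + 0.36) = 0.41
  Łukasiewicz value = 0.41
Difference: 0 − 0.41 = -0.41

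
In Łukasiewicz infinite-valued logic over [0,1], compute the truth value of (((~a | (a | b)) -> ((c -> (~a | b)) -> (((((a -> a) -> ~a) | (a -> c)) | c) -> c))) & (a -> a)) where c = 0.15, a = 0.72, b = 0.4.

1.00

~a: Łukasiewicz ¬ gives 1 − 0.72 = 0.28
(a | b) = max(0.72, 0.4) = 0.72
(~a | (a | b)) = max(0.28, 0.72) = 0.72
~a: Łukasiewicz ¬ gives 1 − 0.72 = 0.28
(~a | b) = max(0.28, 0.4) = 0.4
(c -> (~a | b)): min(1, 1 − 0.15 + 0.4) = 1
(a -> a): min(1, 1 − 0.72 + 0.72) = 1
~a: Łukasiewicz ¬ gives 1 − 0.72 = 0.28
((a -> a) -> ~a): min(1, 1 − 1 + 0.28) = 0.28
(a -> c): min(1, 1 − 0.72 + 0.15) = 0.43
(((a -> a) -> ~a) | (a -> c)) = max(0.28, 0.43) = 0.43
((((a -> a) -> ~a) | (a -> c)) | c) = max(0.43, 0.15) = 0.43
(((((a -> a) -> ~a) | (a -> c)) | c) -> c): min(1, 1 − 0.43 + 0.15) = 0.72
((c -> (~a | b)) -> (((((a -> a) -> ~a) | (a -> c)) | c) -> c)): min(1, 1 − 1 + 0.72) = 0.72
((~a | (a | b)) -> ((c -> (~a | b)) -> (((((a -> a) -> ~a) | (a -> c)) | c) -> c))): min(1, 1 − 0.72 + 0.72) = 1
(a -> a): min(1, 1 − 0.72 + 0.72) = 1
(((~a | (a | b)) -> ((c -> (~a | b)) -> (((((a -> a) -> ~a) | (a -> c)) | c) -> c))) & (a -> a)) = min(1, 1) = 1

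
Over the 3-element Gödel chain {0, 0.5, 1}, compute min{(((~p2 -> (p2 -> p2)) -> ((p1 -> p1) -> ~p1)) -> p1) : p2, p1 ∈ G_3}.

0.00

The minimum is attained at p2 = 0, p1 = 0:
  ~p2: Gödel ¬ of 0 = 1 (operand is 0)
  (p2 -> p2): 0 ≤ 0, so result = 1
  (~p2 -> (p2 -> p2)): 1 ≤ 1, so result = 1
  (p1 -> p1): 0 ≤ 0, so result = 1
  ~p1: Gödel ¬ of 0 = 1 (operand is 0)
  ((p1 -> p1) -> ~p1): 1 ≤ 1, so result = 1
  ((~p2 -> (p2 -> p2)) -> ((p1 -> p1) -> ~p1)): 1 ≤ 1, so result = 1
  (((~p2 -> (p2 -> p2)) -> ((p1 -> p1) -> ~p1)) -> p1): 1 > 0, so result = 0
Checking all 9 assignments confirms none give a value below 0.00.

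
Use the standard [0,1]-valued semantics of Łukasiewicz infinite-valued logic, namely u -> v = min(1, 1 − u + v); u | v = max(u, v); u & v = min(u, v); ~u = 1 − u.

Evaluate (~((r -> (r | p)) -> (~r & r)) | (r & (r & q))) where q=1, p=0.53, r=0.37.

0.63

(r | p) = max(0.37, 0.53) = 0.53
(r -> (r | p)): min(1, 1 − 0.37 + 0.53) = 1
~r: Łukasiewicz ¬ gives 1 − 0.37 = 0.63
(~r & r) = min(0.63, 0.37) = 0.37
((r -> (r | p)) -> (~r & r)): min(1, 1 − 1 + 0.37) = 0.37
~((r -> (r | p)) -> (~r & r)): Łukasiewicz ¬ gives 1 − 0.37 = 0.63
(r & q) = min(0.37, 1) = 0.37
(r & (r & q)) = min(0.37, 0.37) = 0.37
(~((r -> (r | p)) -> (~r & r)) | (r & (r & q))) = max(0.63, 0.37) = 0.63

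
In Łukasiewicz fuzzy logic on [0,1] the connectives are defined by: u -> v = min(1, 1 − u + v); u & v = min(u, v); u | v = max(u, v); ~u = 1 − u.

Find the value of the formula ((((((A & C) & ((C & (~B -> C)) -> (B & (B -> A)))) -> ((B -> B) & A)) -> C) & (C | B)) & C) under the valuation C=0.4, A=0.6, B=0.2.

(A & C) = min(0.6, 0.4) = 0.4
~B: Łukasiewicz ¬ gives 1 − 0.2 = 0.8
(~B -> C): min(1, 1 − 0.8 + 0.4) = 0.6
(C & (~B -> C)) = min(0.4, 0.6) = 0.4
(B -> A): min(1, 1 − 0.2 + 0.6) = 1
(B & (B -> A)) = min(0.2, 1) = 0.2
((C & (~B -> C)) -> (B & (B -> A))): min(1, 1 − 0.4 + 0.2) = 0.8
((A & C) & ((C & (~B -> C)) -> (B & (B -> A)))) = min(0.4, 0.8) = 0.4
(B -> B): min(1, 1 − 0.2 + 0.2) = 1
((B -> B) & A) = min(1, 0.6) = 0.6
(((A & C) & ((C & (~B -> C)) -> (B & (B -> A)))) -> ((B -> B) & A)): min(1, 1 − 0.4 + 0.6) = 1
((((A & C) & ((C & (~B -> C)) -> (B & (B -> A)))) -> ((B -> B) & A)) -> C): min(1, 1 − 1 + 0.4) = 0.4
(C | B) = max(0.4, 0.2) = 0.4
(((((A & C) & ((C & (~B -> C)) -> (B & (B -> A)))) -> ((B -> B) & A)) -> C) & (C | B)) = min(0.4, 0.4) = 0.4
((((((A & C) & ((C & (~B -> C)) -> (B & (B -> A)))) -> ((B -> B) & A)) -> C) & (C | B)) & C) = min(0.4, 0.4) = 0.4

0.40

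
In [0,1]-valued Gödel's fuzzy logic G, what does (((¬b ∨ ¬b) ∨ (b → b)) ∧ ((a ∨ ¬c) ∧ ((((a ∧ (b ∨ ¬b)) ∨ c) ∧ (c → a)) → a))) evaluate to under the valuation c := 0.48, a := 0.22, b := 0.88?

0.22

¬b: Gödel ¬ of 0.88 = 0 (operand ≠ 0)
¬b: Gödel ¬ of 0.88 = 0 (operand ≠ 0)
(¬b ∨ ¬b) = max(0, 0) = 0
(b → b): 0.88 ≤ 0.88, so result = 1
((¬b ∨ ¬b) ∨ (b → b)) = max(0, 1) = 1
¬c: Gödel ¬ of 0.48 = 0 (operand ≠ 0)
(a ∨ ¬c) = max(0.22, 0) = 0.22
¬b: Gödel ¬ of 0.88 = 0 (operand ≠ 0)
(b ∨ ¬b) = max(0.88, 0) = 0.88
(a ∧ (b ∨ ¬b)) = min(0.22, 0.88) = 0.22
((a ∧ (b ∨ ¬b)) ∨ c) = max(0.22, 0.48) = 0.48
(c → a): 0.48 > 0.22, so result = 0.22
(((a ∧ (b ∨ ¬b)) ∨ c) ∧ (c → a)) = min(0.48, 0.22) = 0.22
((((a ∧ (b ∨ ¬b)) ∨ c) ∧ (c → a)) → a): 0.22 ≤ 0.22, so result = 1
((a ∨ ¬c) ∧ ((((a ∧ (b ∨ ¬b)) ∨ c) ∧ (c → a)) → a)) = min(0.22, 1) = 0.22
(((¬b ∨ ¬b) ∨ (b → b)) ∧ ((a ∨ ¬c) ∧ ((((a ∧ (b ∨ ¬b)) ∨ c) ∧ (c → a)) → a))) = min(1, 0.22) = 0.22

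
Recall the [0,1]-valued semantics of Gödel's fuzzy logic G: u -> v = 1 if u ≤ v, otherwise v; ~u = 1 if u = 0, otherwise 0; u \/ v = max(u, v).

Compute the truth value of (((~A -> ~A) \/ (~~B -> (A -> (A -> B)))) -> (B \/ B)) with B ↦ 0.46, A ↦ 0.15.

~A: Gödel ¬ of 0.15 = 0 (operand ≠ 0)
~A: Gödel ¬ of 0.15 = 0 (operand ≠ 0)
(~A -> ~A): 0 ≤ 0, so result = 1
~B: Gödel ¬ of 0.46 = 0 (operand ≠ 0)
~~B: Gödel ¬ of 0 = 1 (operand is 0)
(A -> B): 0.15 ≤ 0.46, so result = 1
(A -> (A -> B)): 0.15 ≤ 1, so result = 1
(~~B -> (A -> (A -> B))): 1 ≤ 1, so result = 1
((~A -> ~A) \/ (~~B -> (A -> (A -> B)))) = max(1, 1) = 1
(B \/ B) = max(0.46, 0.46) = 0.46
(((~A -> ~A) \/ (~~B -> (A -> (A -> B)))) -> (B \/ B)): 1 > 0.46, so result = 0.46

0.46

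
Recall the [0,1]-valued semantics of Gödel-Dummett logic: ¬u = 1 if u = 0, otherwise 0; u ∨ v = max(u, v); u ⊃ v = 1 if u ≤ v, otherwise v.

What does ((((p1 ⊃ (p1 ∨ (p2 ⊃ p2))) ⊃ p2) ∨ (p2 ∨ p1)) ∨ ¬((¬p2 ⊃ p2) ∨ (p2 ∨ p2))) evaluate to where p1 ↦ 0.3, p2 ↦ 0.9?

(p2 ⊃ p2): 0.9 ≤ 0.9, so result = 1
(p1 ∨ (p2 ⊃ p2)) = max(0.3, 1) = 1
(p1 ⊃ (p1 ∨ (p2 ⊃ p2))): 0.3 ≤ 1, so result = 1
((p1 ⊃ (p1 ∨ (p2 ⊃ p2))) ⊃ p2): 1 > 0.9, so result = 0.9
(p2 ∨ p1) = max(0.9, 0.3) = 0.9
(((p1 ⊃ (p1 ∨ (p2 ⊃ p2))) ⊃ p2) ∨ (p2 ∨ p1)) = max(0.9, 0.9) = 0.9
¬p2: Gödel ¬ of 0.9 = 0 (operand ≠ 0)
(¬p2 ⊃ p2): 0 ≤ 0.9, so result = 1
(p2 ∨ p2) = max(0.9, 0.9) = 0.9
((¬p2 ⊃ p2) ∨ (p2 ∨ p2)) = max(1, 0.9) = 1
¬((¬p2 ⊃ p2) ∨ (p2 ∨ p2)): Gödel ¬ of 1 = 0 (operand ≠ 0)
((((p1 ⊃ (p1 ∨ (p2 ⊃ p2))) ⊃ p2) ∨ (p2 ∨ p1)) ∨ ¬((¬p2 ⊃ p2) ∨ (p2 ∨ p2))) = max(0.9, 0) = 0.9

0.90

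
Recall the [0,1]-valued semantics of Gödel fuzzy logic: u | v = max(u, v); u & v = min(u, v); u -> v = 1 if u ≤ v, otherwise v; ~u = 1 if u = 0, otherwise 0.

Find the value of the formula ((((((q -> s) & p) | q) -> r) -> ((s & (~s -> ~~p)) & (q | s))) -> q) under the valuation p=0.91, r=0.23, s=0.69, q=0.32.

(q -> s): 0.32 ≤ 0.69, so result = 1
((q -> s) & p) = min(1, 0.91) = 0.91
(((q -> s) & p) | q) = max(0.91, 0.32) = 0.91
((((q -> s) & p) | q) -> r): 0.91 > 0.23, so result = 0.23
~s: Gödel ¬ of 0.69 = 0 (operand ≠ 0)
~p: Gödel ¬ of 0.91 = 0 (operand ≠ 0)
~~p: Gödel ¬ of 0 = 1 (operand is 0)
(~s -> ~~p): 0 ≤ 1, so result = 1
(s & (~s -> ~~p)) = min(0.69, 1) = 0.69
(q | s) = max(0.32, 0.69) = 0.69
((s & (~s -> ~~p)) & (q | s)) = min(0.69, 0.69) = 0.69
(((((q -> s) & p) | q) -> r) -> ((s & (~s -> ~~p)) & (q | s))): 0.23 ≤ 0.69, so result = 1
((((((q -> s) & p) | q) -> r) -> ((s & (~s -> ~~p)) & (q | s))) -> q): 1 > 0.32, so result = 0.32

0.32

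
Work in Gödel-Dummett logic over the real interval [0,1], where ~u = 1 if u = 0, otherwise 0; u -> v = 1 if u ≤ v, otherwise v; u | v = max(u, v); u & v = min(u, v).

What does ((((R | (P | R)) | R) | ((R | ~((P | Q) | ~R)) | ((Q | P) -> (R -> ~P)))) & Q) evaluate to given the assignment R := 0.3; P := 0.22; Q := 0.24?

(P | R) = max(0.22, 0.3) = 0.3
(R | (P | R)) = max(0.3, 0.3) = 0.3
((R | (P | R)) | R) = max(0.3, 0.3) = 0.3
(P | Q) = max(0.22, 0.24) = 0.24
~R: Gödel ¬ of 0.3 = 0 (operand ≠ 0)
((P | Q) | ~R) = max(0.24, 0) = 0.24
~((P | Q) | ~R): Gödel ¬ of 0.24 = 0 (operand ≠ 0)
(R | ~((P | Q) | ~R)) = max(0.3, 0) = 0.3
(Q | P) = max(0.24, 0.22) = 0.24
~P: Gödel ¬ of 0.22 = 0 (operand ≠ 0)
(R -> ~P): 0.3 > 0, so result = 0
((Q | P) -> (R -> ~P)): 0.24 > 0, so result = 0
((R | ~((P | Q) | ~R)) | ((Q | P) -> (R -> ~P))) = max(0.3, 0) = 0.3
(((R | (P | R)) | R) | ((R | ~((P | Q) | ~R)) | ((Q | P) -> (R -> ~P)))) = max(0.3, 0.3) = 0.3
((((R | (P | R)) | R) | ((R | ~((P | Q) | ~R)) | ((Q | P) -> (R -> ~P)))) & Q) = min(0.3, 0.24) = 0.24

0.24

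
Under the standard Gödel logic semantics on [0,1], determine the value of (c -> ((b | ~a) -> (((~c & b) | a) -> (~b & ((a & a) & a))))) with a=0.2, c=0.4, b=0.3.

~a: Gödel ¬ of 0.2 = 0 (operand ≠ 0)
(b | ~a) = max(0.3, 0) = 0.3
~c: Gödel ¬ of 0.4 = 0 (operand ≠ 0)
(~c & b) = min(0, 0.3) = 0
((~c & b) | a) = max(0, 0.2) = 0.2
~b: Gödel ¬ of 0.3 = 0 (operand ≠ 0)
(a & a) = min(0.2, 0.2) = 0.2
((a & a) & a) = min(0.2, 0.2) = 0.2
(~b & ((a & a) & a)) = min(0, 0.2) = 0
(((~c & b) | a) -> (~b & ((a & a) & a))): 0.2 > 0, so result = 0
((b | ~a) -> (((~c & b) | a) -> (~b & ((a & a) & a)))): 0.3 > 0, so result = 0
(c -> ((b | ~a) -> (((~c & b) | a) -> (~b & ((a & a) & a))))): 0.4 > 0, so result = 0

0.00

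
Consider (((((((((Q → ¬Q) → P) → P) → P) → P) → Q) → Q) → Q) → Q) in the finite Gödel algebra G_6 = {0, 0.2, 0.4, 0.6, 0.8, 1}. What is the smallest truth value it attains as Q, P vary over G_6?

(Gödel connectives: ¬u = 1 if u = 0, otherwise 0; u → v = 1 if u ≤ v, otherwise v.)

The minimum is attained at Q = 0.2, P = 0:
  ¬Q: Gödel ¬ of 0.2 = 0 (operand ≠ 0)
  (Q → ¬Q): 0.2 > 0, so result = 0
  ((Q → ¬Q) → P): 0 ≤ 0, so result = 1
  (((Q → ¬Q) → P) → P): 1 > 0, so result = 0
  ((((Q → ¬Q) → P) → P) → P): 0 ≤ 0, so result = 1
  (((((Q → ¬Q) → P) → P) → P) → P): 1 > 0, so result = 0
  ((((((Q → ¬Q) → P) → P) → P) → P) → Q): 0 ≤ 0.2, so result = 1
  (((((((Q → ¬Q) → P) → P) → P) → P) → Q) → Q): 1 > 0.2, so result = 0.2
  ((((((((Q → ¬Q) → P) → P) → P) → P) → Q) → Q) → Q): 0.2 ≤ 0.2, so result = 1
  (((((((((Q → ¬Q) → P) → P) → P) → P) → Q) → Q) → Q) → Q): 1 > 0.2, so result = 0.2
Checking all 36 assignments confirms none give a value below 0.20.

0.20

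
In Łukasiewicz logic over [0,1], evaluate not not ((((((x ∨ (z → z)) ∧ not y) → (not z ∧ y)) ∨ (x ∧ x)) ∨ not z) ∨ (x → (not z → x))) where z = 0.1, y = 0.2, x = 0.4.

(z → z): min(1, 1 − 0.1 + 0.1) = 1
(x ∨ (z → z)) = max(0.4, 1) = 1
not y: Łukasiewicz ¬ gives 1 − 0.2 = 0.8
((x ∨ (z → z)) ∧ not y) = min(1, 0.8) = 0.8
not z: Łukasiewicz ¬ gives 1 − 0.1 = 0.9
(not z ∧ y) = min(0.9, 0.2) = 0.2
(((x ∨ (z → z)) ∧ not y) → (not z ∧ y)): min(1, 1 − 0.8 + 0.2) = 0.4
(x ∧ x) = min(0.4, 0.4) = 0.4
((((x ∨ (z → z)) ∧ not y) → (not z ∧ y)) ∨ (x ∧ x)) = max(0.4, 0.4) = 0.4
not z: Łukasiewicz ¬ gives 1 − 0.1 = 0.9
(((((x ∨ (z → z)) ∧ not y) → (not z ∧ y)) ∨ (x ∧ x)) ∨ not z) = max(0.4, 0.9) = 0.9
not z: Łukasiewicz ¬ gives 1 − 0.1 = 0.9
(not z → x): min(1, 1 − 0.9 + 0.4) = 0.5
(x → (not z → x)): min(1, 1 − 0.4 + 0.5) = 1
((((((x ∨ (z → z)) ∧ not y) → (not z ∧ y)) ∨ (x ∧ x)) ∨ not z) ∨ (x → (not z → x))) = max(0.9, 1) = 1
not ((((((x ∨ (z → z)) ∧ not y) → (not z ∧ y)) ∨ (x ∧ x)) ∨ not z) ∨ (x → (not z → x))): Łukasiewicz ¬ gives 1 − 1 = 0
not not ((((((x ∨ (z → z)) ∧ not y) → (not z ∧ y)) ∨ (x ∧ x)) ∨ not z) ∨ (x → (not z → x))): Łukasiewicz ¬ gives 1 − 0 = 1

1.00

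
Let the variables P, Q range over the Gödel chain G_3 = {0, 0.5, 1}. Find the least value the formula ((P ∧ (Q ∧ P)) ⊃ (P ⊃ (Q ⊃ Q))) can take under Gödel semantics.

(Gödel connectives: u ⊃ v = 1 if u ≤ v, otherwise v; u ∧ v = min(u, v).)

1.00

Every assignment gives 1. For instance at P = 0, Q = 0:
  (Q ∧ P) = min(0, 0) = 0
  (P ∧ (Q ∧ P)) = min(0, 0) = 0
  (Q ⊃ Q): 0 ≤ 0, so result = 1
  (P ⊃ (Q ⊃ Q)): 0 ≤ 1, so result = 1
  ((P ∧ (Q ∧ P)) ⊃ (P ⊃ (Q ⊃ Q))): 0 ≤ 1, so result = 1
All 9 assignments give value 1 — the formula is a G_3-tautology.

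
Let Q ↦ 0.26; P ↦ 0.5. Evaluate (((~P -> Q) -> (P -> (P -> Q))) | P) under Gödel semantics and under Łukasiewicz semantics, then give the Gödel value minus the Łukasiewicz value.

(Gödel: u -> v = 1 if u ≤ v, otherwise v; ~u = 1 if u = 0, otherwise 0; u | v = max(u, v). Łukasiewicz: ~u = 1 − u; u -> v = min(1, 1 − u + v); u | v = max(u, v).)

-0.50

Gödel evaluation:
  ~P: Gödel ¬ of 0.5 = 0 (operand ≠ 0)
  (~P -> Q): 0 ≤ 0.26, so result = 1
  (P -> Q): 0.5 > 0.26, so result = 0.26
  (P -> (P -> Q)): 0.5 > 0.26, so result = 0.26
  ((~P -> Q) -> (P -> (P -> Q))): 1 > 0.26, so result = 0.26
  (((~P -> Q) -> (P -> (P -> Q))) | P) = max(0.26, 0.5) = 0.5
  Gödel value = 0.5
Łukasiewicz evaluation:
  ~P: Łukasiewicz ¬ gives 1 − 0.5 = 0.5
  (~P -> Q): min(1, 1 − 0.5 + 0.26) = 0.76
  (P -> Q): min(1, 1 − 0.5 + 0.26) = 0.76
  (P -> (P -> Q)): min(1, 1 − 0.5 + 0.76) = 1
  ((~P -> Q) -> (P -> (P -> Q))): min(1, 1 − 0.76 + 1) = 1
  (((~P -> Q) -> (P -> (P -> Q))) | P) = max(1, 0.5) = 1
  Łukasiewicz value = 1
Difference: 0.5 − 1 = -0.50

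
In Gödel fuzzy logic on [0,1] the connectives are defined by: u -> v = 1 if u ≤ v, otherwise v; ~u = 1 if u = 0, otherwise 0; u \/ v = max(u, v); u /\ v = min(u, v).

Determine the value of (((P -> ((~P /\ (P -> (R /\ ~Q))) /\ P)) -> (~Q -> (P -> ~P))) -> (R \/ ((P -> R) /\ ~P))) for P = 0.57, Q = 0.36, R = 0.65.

0.65

~P: Gödel ¬ of 0.57 = 0 (operand ≠ 0)
~Q: Gödel ¬ of 0.36 = 0 (operand ≠ 0)
(R /\ ~Q) = min(0.65, 0) = 0
(P -> (R /\ ~Q)): 0.57 > 0, so result = 0
(~P /\ (P -> (R /\ ~Q))) = min(0, 0) = 0
((~P /\ (P -> (R /\ ~Q))) /\ P) = min(0, 0.57) = 0
(P -> ((~P /\ (P -> (R /\ ~Q))) /\ P)): 0.57 > 0, so result = 0
~Q: Gödel ¬ of 0.36 = 0 (operand ≠ 0)
~P: Gödel ¬ of 0.57 = 0 (operand ≠ 0)
(P -> ~P): 0.57 > 0, so result = 0
(~Q -> (P -> ~P)): 0 ≤ 0, so result = 1
((P -> ((~P /\ (P -> (R /\ ~Q))) /\ P)) -> (~Q -> (P -> ~P))): 0 ≤ 1, so result = 1
(P -> R): 0.57 ≤ 0.65, so result = 1
~P: Gödel ¬ of 0.57 = 0 (operand ≠ 0)
((P -> R) /\ ~P) = min(1, 0) = 0
(R \/ ((P -> R) /\ ~P)) = max(0.65, 0) = 0.65
(((P -> ((~P /\ (P -> (R /\ ~Q))) /\ P)) -> (~Q -> (P -> ~P))) -> (R \/ ((P -> R) /\ ~P))): 1 > 0.65, so result = 0.65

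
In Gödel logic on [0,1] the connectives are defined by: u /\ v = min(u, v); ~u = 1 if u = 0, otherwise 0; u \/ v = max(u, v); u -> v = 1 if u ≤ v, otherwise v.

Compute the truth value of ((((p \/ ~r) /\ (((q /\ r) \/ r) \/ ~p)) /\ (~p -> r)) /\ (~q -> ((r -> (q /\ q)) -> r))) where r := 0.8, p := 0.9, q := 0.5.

0.80

~r: Gödel ¬ of 0.8 = 0 (operand ≠ 0)
(p \/ ~r) = max(0.9, 0) = 0.9
(q /\ r) = min(0.5, 0.8) = 0.5
((q /\ r) \/ r) = max(0.5, 0.8) = 0.8
~p: Gödel ¬ of 0.9 = 0 (operand ≠ 0)
(((q /\ r) \/ r) \/ ~p) = max(0.8, 0) = 0.8
((p \/ ~r) /\ (((q /\ r) \/ r) \/ ~p)) = min(0.9, 0.8) = 0.8
~p: Gödel ¬ of 0.9 = 0 (operand ≠ 0)
(~p -> r): 0 ≤ 0.8, so result = 1
(((p \/ ~r) /\ (((q /\ r) \/ r) \/ ~p)) /\ (~p -> r)) = min(0.8, 1) = 0.8
~q: Gödel ¬ of 0.5 = 0 (operand ≠ 0)
(q /\ q) = min(0.5, 0.5) = 0.5
(r -> (q /\ q)): 0.8 > 0.5, so result = 0.5
((r -> (q /\ q)) -> r): 0.5 ≤ 0.8, so result = 1
(~q -> ((r -> (q /\ q)) -> r)): 0 ≤ 1, so result = 1
((((p \/ ~r) /\ (((q /\ r) \/ r) \/ ~p)) /\ (~p -> r)) /\ (~q -> ((r -> (q /\ q)) -> r))) = min(0.8, 1) = 0.8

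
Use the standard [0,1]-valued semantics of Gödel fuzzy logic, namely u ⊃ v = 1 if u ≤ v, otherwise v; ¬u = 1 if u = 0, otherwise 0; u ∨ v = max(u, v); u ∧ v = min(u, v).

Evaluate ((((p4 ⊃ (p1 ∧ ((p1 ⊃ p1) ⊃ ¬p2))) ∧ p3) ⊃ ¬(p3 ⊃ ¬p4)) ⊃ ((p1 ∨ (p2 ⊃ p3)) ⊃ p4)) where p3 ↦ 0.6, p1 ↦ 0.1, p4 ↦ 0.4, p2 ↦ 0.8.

(p1 ⊃ p1): 0.1 ≤ 0.1, so result = 1
¬p2: Gödel ¬ of 0.8 = 0 (operand ≠ 0)
((p1 ⊃ p1) ⊃ ¬p2): 1 > 0, so result = 0
(p1 ∧ ((p1 ⊃ p1) ⊃ ¬p2)) = min(0.1, 0) = 0
(p4 ⊃ (p1 ∧ ((p1 ⊃ p1) ⊃ ¬p2))): 0.4 > 0, so result = 0
((p4 ⊃ (p1 ∧ ((p1 ⊃ p1) ⊃ ¬p2))) ∧ p3) = min(0, 0.6) = 0
¬p4: Gödel ¬ of 0.4 = 0 (operand ≠ 0)
(p3 ⊃ ¬p4): 0.6 > 0, so result = 0
¬(p3 ⊃ ¬p4): Gödel ¬ of 0 = 1 (operand is 0)
(((p4 ⊃ (p1 ∧ ((p1 ⊃ p1) ⊃ ¬p2))) ∧ p3) ⊃ ¬(p3 ⊃ ¬p4)): 0 ≤ 1, so result = 1
(p2 ⊃ p3): 0.8 > 0.6, so result = 0.6
(p1 ∨ (p2 ⊃ p3)) = max(0.1, 0.6) = 0.6
((p1 ∨ (p2 ⊃ p3)) ⊃ p4): 0.6 > 0.4, so result = 0.4
((((p4 ⊃ (p1 ∧ ((p1 ⊃ p1) ⊃ ¬p2))) ∧ p3) ⊃ ¬(p3 ⊃ ¬p4)) ⊃ ((p1 ∨ (p2 ⊃ p3)) ⊃ p4)): 1 > 0.4, so result = 0.4

0.40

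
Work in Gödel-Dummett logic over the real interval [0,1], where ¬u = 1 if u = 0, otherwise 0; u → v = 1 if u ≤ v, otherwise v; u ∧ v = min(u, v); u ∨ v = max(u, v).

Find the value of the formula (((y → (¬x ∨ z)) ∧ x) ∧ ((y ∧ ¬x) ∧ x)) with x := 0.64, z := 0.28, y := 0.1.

¬x: Gödel ¬ of 0.64 = 0 (operand ≠ 0)
(¬x ∨ z) = max(0, 0.28) = 0.28
(y → (¬x ∨ z)): 0.1 ≤ 0.28, so result = 1
((y → (¬x ∨ z)) ∧ x) = min(1, 0.64) = 0.64
¬x: Gödel ¬ of 0.64 = 0 (operand ≠ 0)
(y ∧ ¬x) = min(0.1, 0) = 0
((y ∧ ¬x) ∧ x) = min(0, 0.64) = 0
(((y → (¬x ∨ z)) ∧ x) ∧ ((y ∧ ¬x) ∧ x)) = min(0.64, 0) = 0

0.00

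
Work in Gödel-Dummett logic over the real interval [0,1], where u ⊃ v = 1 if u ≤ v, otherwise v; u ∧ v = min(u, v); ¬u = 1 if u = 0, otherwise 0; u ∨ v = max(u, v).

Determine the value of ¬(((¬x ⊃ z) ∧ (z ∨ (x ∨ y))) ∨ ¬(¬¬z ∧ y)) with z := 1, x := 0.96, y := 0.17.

0.00

¬x: Gödel ¬ of 0.96 = 0 (operand ≠ 0)
(¬x ⊃ z): 0 ≤ 1, so result = 1
(x ∨ y) = max(0.96, 0.17) = 0.96
(z ∨ (x ∨ y)) = max(1, 0.96) = 1
((¬x ⊃ z) ∧ (z ∨ (x ∨ y))) = min(1, 1) = 1
¬z: Gödel ¬ of 1 = 0 (operand ≠ 0)
¬¬z: Gödel ¬ of 0 = 1 (operand is 0)
(¬¬z ∧ y) = min(1, 0.17) = 0.17
¬(¬¬z ∧ y): Gödel ¬ of 0.17 = 0 (operand ≠ 0)
(((¬x ⊃ z) ∧ (z ∨ (x ∨ y))) ∨ ¬(¬¬z ∧ y)) = max(1, 0) = 1
¬(((¬x ⊃ z) ∧ (z ∨ (x ∨ y))) ∨ ¬(¬¬z ∧ y)): Gödel ¬ of 1 = 0 (operand ≠ 0)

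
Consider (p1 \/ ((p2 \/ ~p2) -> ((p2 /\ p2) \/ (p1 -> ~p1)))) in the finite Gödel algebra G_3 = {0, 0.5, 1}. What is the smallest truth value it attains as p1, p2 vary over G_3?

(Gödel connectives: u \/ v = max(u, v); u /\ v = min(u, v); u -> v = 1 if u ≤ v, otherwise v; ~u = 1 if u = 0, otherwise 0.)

The minimum is attained at p1 = 0.5, p2 = 0:
  ~p2: Gödel ¬ of 0 = 1 (operand is 0)
  (p2 \/ ~p2) = max(0, 1) = 1
  (p2 /\ p2) = min(0, 0) = 0
  ~p1: Gödel ¬ of 0.5 = 0 (operand ≠ 0)
  (p1 -> ~p1): 0.5 > 0, so result = 0
  ((p2 /\ p2) \/ (p1 -> ~p1)) = max(0, 0) = 0
  ((p2 \/ ~p2) -> ((p2 /\ p2) \/ (p1 -> ~p1))): 1 > 0, so result = 0
  (p1 \/ ((p2 \/ ~p2) -> ((p2 /\ p2) \/ (p1 -> ~p1)))) = max(0.5, 0) = 0.5
Checking all 9 assignments confirms none give a value below 0.50.

0.50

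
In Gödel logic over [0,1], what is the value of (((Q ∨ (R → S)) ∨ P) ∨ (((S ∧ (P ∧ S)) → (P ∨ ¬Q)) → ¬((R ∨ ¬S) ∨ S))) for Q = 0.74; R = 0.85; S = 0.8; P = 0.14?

(R → S): 0.85 > 0.8, so result = 0.8
(Q ∨ (R → S)) = max(0.74, 0.8) = 0.8
((Q ∨ (R → S)) ∨ P) = max(0.8, 0.14) = 0.8
(P ∧ S) = min(0.14, 0.8) = 0.14
(S ∧ (P ∧ S)) = min(0.8, 0.14) = 0.14
¬Q: Gödel ¬ of 0.74 = 0 (operand ≠ 0)
(P ∨ ¬Q) = max(0.14, 0) = 0.14
((S ∧ (P ∧ S)) → (P ∨ ¬Q)): 0.14 ≤ 0.14, so result = 1
¬S: Gödel ¬ of 0.8 = 0 (operand ≠ 0)
(R ∨ ¬S) = max(0.85, 0) = 0.85
((R ∨ ¬S) ∨ S) = max(0.85, 0.8) = 0.85
¬((R ∨ ¬S) ∨ S): Gödel ¬ of 0.85 = 0 (operand ≠ 0)
(((S ∧ (P ∧ S)) → (P ∨ ¬Q)) → ¬((R ∨ ¬S) ∨ S)): 1 > 0, so result = 0
(((Q ∨ (R → S)) ∨ P) ∨ (((S ∧ (P ∧ S)) → (P ∨ ¬Q)) → ¬((R ∨ ¬S) ∨ S))) = max(0.8, 0) = 0.8

0.80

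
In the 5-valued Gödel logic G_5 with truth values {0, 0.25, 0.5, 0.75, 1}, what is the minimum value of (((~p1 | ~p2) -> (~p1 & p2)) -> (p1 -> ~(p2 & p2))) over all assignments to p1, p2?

The minimum is attained at p1 = 0.25, p2 = 0.25:
  ~p1: Gödel ¬ of 0.25 = 0 (operand ≠ 0)
  ~p2: Gödel ¬ of 0.25 = 0 (operand ≠ 0)
  (~p1 | ~p2) = max(0, 0) = 0
  ~p1: Gödel ¬ of 0.25 = 0 (operand ≠ 0)
  (~p1 & p2) = min(0, 0.25) = 0
  ((~p1 | ~p2) -> (~p1 & p2)): 0 ≤ 0, so result = 1
  (p2 & p2) = min(0.25, 0.25) = 0.25
  ~(p2 & p2): Gödel ¬ of 0.25 = 0 (operand ≠ 0)
  (p1 -> ~(p2 & p2)): 0.25 > 0, so result = 0
  (((~p1 | ~p2) -> (~p1 & p2)) -> (p1 -> ~(p2 & p2))): 1 > 0, so result = 0
Checking all 25 assignments confirms none give a value below 0.00.

0.00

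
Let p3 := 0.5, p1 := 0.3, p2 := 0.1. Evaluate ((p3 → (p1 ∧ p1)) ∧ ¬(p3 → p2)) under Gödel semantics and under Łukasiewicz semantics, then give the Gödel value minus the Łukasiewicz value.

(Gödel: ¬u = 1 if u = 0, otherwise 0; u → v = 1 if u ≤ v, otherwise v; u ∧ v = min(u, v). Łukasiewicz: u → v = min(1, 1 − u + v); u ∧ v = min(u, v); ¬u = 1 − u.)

Gödel evaluation:
  (p1 ∧ p1) = min(0.3, 0.3) = 0.3
  (p3 → (p1 ∧ p1)): 0.5 > 0.3, so result = 0.3
  (p3 → p2): 0.5 > 0.1, so result = 0.1
  ¬(p3 → p2): Gödel ¬ of 0.1 = 0 (operand ≠ 0)
  ((p3 → (p1 ∧ p1)) ∧ ¬(p3 → p2)) = min(0.3, 0) = 0
  Gödel value = 0
Łukasiewicz evaluation:
  (p1 ∧ p1) = min(0.3, 0.3) = 0.3
  (p3 → (p1 ∧ p1)): min(1, 1 − 0.5 + 0.3) = 0.8
  (p3 → p2): min(1, 1 − 0.5 + 0.1) = 0.6
  ¬(p3 → p2): Łukasiewicz ¬ gives 1 − 0.6 = 0.4
  ((p3 → (p1 ∧ p1)) ∧ ¬(p3 → p2)) = min(0.8, 0.4) = 0.4
  Łukasiewicz value = 0.4
Difference: 0 − 0.4 = -0.40

-0.40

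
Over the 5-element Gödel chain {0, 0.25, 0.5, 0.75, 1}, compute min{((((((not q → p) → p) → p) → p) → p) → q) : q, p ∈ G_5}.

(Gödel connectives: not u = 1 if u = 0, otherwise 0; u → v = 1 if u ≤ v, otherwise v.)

0.00

The minimum is attained at q = 0, p = 0.25:
  not q: Gödel ¬ of 0 = 1 (operand is 0)
  (not q → p): 1 > 0.25, so result = 0.25
  ((not q → p) → p): 0.25 ≤ 0.25, so result = 1
  (((not q → p) → p) → p): 1 > 0.25, so result = 0.25
  ((((not q → p) → p) → p) → p): 0.25 ≤ 0.25, so result = 1
  (((((not q → p) → p) → p) → p) → p): 1 > 0.25, so result = 0.25
  ((((((not q → p) → p) → p) → p) → p) → q): 0.25 > 0, so result = 0
Checking all 25 assignments confirms none give a value below 0.00.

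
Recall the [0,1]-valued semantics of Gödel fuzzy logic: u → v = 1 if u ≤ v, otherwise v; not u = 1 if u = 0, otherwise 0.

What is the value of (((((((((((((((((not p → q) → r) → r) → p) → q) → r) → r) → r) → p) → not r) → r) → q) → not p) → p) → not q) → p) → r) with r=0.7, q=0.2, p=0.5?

not p: Gödel ¬ of 0.5 = 0 (operand ≠ 0)
(not p → q): 0 ≤ 0.2, so result = 1
((not p → q) → r): 1 > 0.7, so result = 0.7
(((not p → q) → r) → r): 0.7 ≤ 0.7, so result = 1
((((not p → q) → r) → r) → p): 1 > 0.5, so result = 0.5
(((((not p → q) → r) → r) → p) → q): 0.5 > 0.2, so result = 0.2
((((((not p → q) → r) → r) → p) → q) → r): 0.2 ≤ 0.7, so result = 1
(((((((not p → q) → r) → r) → p) → q) → r) → r): 1 > 0.7, so result = 0.7
((((((((not p → q) → r) → r) → p) → q) → r) → r) → r): 0.7 ≤ 0.7, so result = 1
(((((((((not p → q) → r) → r) → p) → q) → r) → r) → r) → p): 1 > 0.5, so result = 0.5
not r: Gödel ¬ of 0.7 = 0 (operand ≠ 0)
((((((((((not p → q) → r) → r) → p) → q) → r) → r) → r) → p) → not r): 0.5 > 0, so result = 0
(((((((((((not p → q) → r) → r) → p) → q) → r) → r) → r) → p) → not r) → r): 0 ≤ 0.7, so result = 1
((((((((((((not p → q) → r) → r) → p) → q) → r) → r) → r) → p) → not r) → r) → q): 1 > 0.2, so result = 0.2
not p: Gödel ¬ of 0.5 = 0 (operand ≠ 0)
(((((((((((((not p → q) → r) → r) → p) → q) → r) → r) → r) → p) → not r) → r) → q) → not p): 0.2 > 0, so result = 0
((((((((((((((not p → q) → r) → r) → p) → q) → r) → r) → r) → p) → not r) → r) → q) → not p) → p): 0 ≤ 0.5, so result = 1
not q: Gödel ¬ of 0.2 = 0 (operand ≠ 0)
(((((((((((((((not p → q) → r) → r) → p) → q) → r) → r) → r) → p) → not r) → r) → q) → not p) → p) → not q): 1 > 0, so result = 0
((((((((((((((((not p → q) → r) → r) → p) → q) → r) → r) → r) → p) → not r) → r) → q) → not p) → p) → not q) → p): 0 ≤ 0.5, so result = 1
(((((((((((((((((not p → q) → r) → r) → p) → q) → r) → r) → r) → p) → not r) → r) → q) → not p) → p) → not q) → p) → r): 1 > 0.7, so result = 0.7

0.70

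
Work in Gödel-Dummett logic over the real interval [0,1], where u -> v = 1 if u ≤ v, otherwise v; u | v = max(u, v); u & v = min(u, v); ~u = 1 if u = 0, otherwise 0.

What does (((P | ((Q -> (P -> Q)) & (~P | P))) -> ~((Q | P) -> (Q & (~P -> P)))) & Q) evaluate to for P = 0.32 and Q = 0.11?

0.00

(P -> Q): 0.32 > 0.11, so result = 0.11
(Q -> (P -> Q)): 0.11 ≤ 0.11, so result = 1
~P: Gödel ¬ of 0.32 = 0 (operand ≠ 0)
(~P | P) = max(0, 0.32) = 0.32
((Q -> (P -> Q)) & (~P | P)) = min(1, 0.32) = 0.32
(P | ((Q -> (P -> Q)) & (~P | P))) = max(0.32, 0.32) = 0.32
(Q | P) = max(0.11, 0.32) = 0.32
~P: Gödel ¬ of 0.32 = 0 (operand ≠ 0)
(~P -> P): 0 ≤ 0.32, so result = 1
(Q & (~P -> P)) = min(0.11, 1) = 0.11
((Q | P) -> (Q & (~P -> P))): 0.32 > 0.11, so result = 0.11
~((Q | P) -> (Q & (~P -> P))): Gödel ¬ of 0.11 = 0 (operand ≠ 0)
((P | ((Q -> (P -> Q)) & (~P | P))) -> ~((Q | P) -> (Q & (~P -> P)))): 0.32 > 0, so result = 0
(((P | ((Q -> (P -> Q)) & (~P | P))) -> ~((Q | P) -> (Q & (~P -> P)))) & Q) = min(0, 0.11) = 0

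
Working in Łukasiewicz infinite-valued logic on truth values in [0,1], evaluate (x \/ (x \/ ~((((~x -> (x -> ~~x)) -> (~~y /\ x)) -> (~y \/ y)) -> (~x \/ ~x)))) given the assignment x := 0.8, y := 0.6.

0.80

~x: Łukasiewicz ¬ gives 1 − 0.8 = 0.2
~x: Łukasiewicz ¬ gives 1 − 0.8 = 0.2
~~x: Łukasiewicz ¬ gives 1 − 0.2 = 0.8
(x -> ~~x): min(1, 1 − 0.8 + 0.8) = 1
(~x -> (x -> ~~x)): min(1, 1 − 0.2 + 1) = 1
~y: Łukasiewicz ¬ gives 1 − 0.6 = 0.4
~~y: Łukasiewicz ¬ gives 1 − 0.4 = 0.6
(~~y /\ x) = min(0.6, 0.8) = 0.6
((~x -> (x -> ~~x)) -> (~~y /\ x)): min(1, 1 − 1 + 0.6) = 0.6
~y: Łukasiewicz ¬ gives 1 − 0.6 = 0.4
(~y \/ y) = max(0.4, 0.6) = 0.6
(((~x -> (x -> ~~x)) -> (~~y /\ x)) -> (~y \/ y)): min(1, 1 − 0.6 + 0.6) = 1
~x: Łukasiewicz ¬ gives 1 − 0.8 = 0.2
~x: Łukasiewicz ¬ gives 1 − 0.8 = 0.2
(~x \/ ~x) = max(0.2, 0.2) = 0.2
((((~x -> (x -> ~~x)) -> (~~y /\ x)) -> (~y \/ y)) -> (~x \/ ~x)): min(1, 1 − 1 + 0.2) = 0.2
~((((~x -> (x -> ~~x)) -> (~~y /\ x)) -> (~y \/ y)) -> (~x \/ ~x)): Łukasiewicz ¬ gives 1 − 0.2 = 0.8
(x \/ ~((((~x -> (x -> ~~x)) -> (~~y /\ x)) -> (~y \/ y)) -> (~x \/ ~x))) = max(0.8, 0.8) = 0.8
(x \/ (x \/ ~((((~x -> (x -> ~~x)) -> (~~y /\ x)) -> (~y \/ y)) -> (~x \/ ~x)))) = max(0.8, 0.8) = 0.8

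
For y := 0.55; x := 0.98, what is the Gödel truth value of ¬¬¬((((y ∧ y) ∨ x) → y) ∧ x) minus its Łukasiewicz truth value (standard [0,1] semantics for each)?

Gödel evaluation:
  (y ∧ y) = min(0.55, 0.55) = 0.55
  ((y ∧ y) ∨ x) = max(0.55, 0.98) = 0.98
  (((y ∧ y) ∨ x) → y): 0.98 > 0.55, so result = 0.55
  ((((y ∧ y) ∨ x) → y) ∧ x) = min(0.55, 0.98) = 0.55
  ¬((((y ∧ y) ∨ x) → y) ∧ x): Gödel ¬ of 0.55 = 0 (operand ≠ 0)
  ¬¬((((y ∧ y) ∨ x) → y) ∧ x): Gödel ¬ of 0 = 1 (operand is 0)
  ¬¬¬((((y ∧ y) ∨ x) → y) ∧ x): Gödel ¬ of 1 = 0 (operand ≠ 0)
  Gödel value = 0
Łukasiewicz evaluation:
  (y ∧ y) = min(0.55, 0.55) = 0.55
  ((y ∧ y) ∨ x) = max(0.55, 0.98) = 0.98
  (((y ∧ y) ∨ x) → y): min(1, 1 − 0.98 + 0.55) = 0.57
  ((((y ∧ y) ∨ x) → y) ∧ x) = min(0.57, 0.98) = 0.57
  ¬((((y ∧ y) ∨ x) → y) ∧ x): Łukasiewicz ¬ gives 1 − 0.57 = 0.43
  ¬¬((((y ∧ y) ∨ x) → y) ∧ x): Łukasiewicz ¬ gives 1 − 0.43 = 0.57
  ¬¬¬((((y ∧ y) ∨ x) → y) ∧ x): Łukasiewicz ¬ gives 1 − 0.57 = 0.43
  Łukasiewicz value = 0.43
Difference: 0 − 0.43 = -0.43

-0.43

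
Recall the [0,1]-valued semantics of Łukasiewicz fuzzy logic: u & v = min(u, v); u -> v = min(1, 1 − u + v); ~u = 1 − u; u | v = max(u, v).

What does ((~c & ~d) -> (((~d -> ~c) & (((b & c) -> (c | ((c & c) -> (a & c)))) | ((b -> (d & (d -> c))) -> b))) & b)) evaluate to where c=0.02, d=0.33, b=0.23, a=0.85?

~c: Łukasiewicz ¬ gives 1 − 0.02 = 0.98
~d: Łukasiewicz ¬ gives 1 − 0.33 = 0.67
(~c & ~d) = min(0.98, 0.67) = 0.67
~d: Łukasiewicz ¬ gives 1 − 0.33 = 0.67
~c: Łukasiewicz ¬ gives 1 − 0.02 = 0.98
(~d -> ~c): min(1, 1 − 0.67 + 0.98) = 1
(b & c) = min(0.23, 0.02) = 0.02
(c & c) = min(0.02, 0.02) = 0.02
(a & c) = min(0.85, 0.02) = 0.02
((c & c) -> (a & c)): min(1, 1 − 0.02 + 0.02) = 1
(c | ((c & c) -> (a & c))) = max(0.02, 1) = 1
((b & c) -> (c | ((c & c) -> (a & c)))): min(1, 1 − 0.02 + 1) = 1
(d -> c): min(1, 1 − 0.33 + 0.02) = 0.69
(d & (d -> c)) = min(0.33, 0.69) = 0.33
(b -> (d & (d -> c))): min(1, 1 − 0.23 + 0.33) = 1
((b -> (d & (d -> c))) -> b): min(1, 1 − 1 + 0.23) = 0.23
(((b & c) -> (c | ((c & c) -> (a & c)))) | ((b -> (d & (d -> c))) -> b)) = max(1, 0.23) = 1
((~d -> ~c) & (((b & c) -> (c | ((c & c) -> (a & c)))) | ((b -> (d & (d -> c))) -> b))) = min(1, 1) = 1
(((~d -> ~c) & (((b & c) -> (c | ((c & c) -> (a & c)))) | ((b -> (d & (d -> c))) -> b))) & b) = min(1, 0.23) = 0.23
((~c & ~d) -> (((~d -> ~c) & (((b & c) -> (c | ((c & c) -> (a & c)))) | ((b -> (d & (d -> c))) -> b))) & b)): min(1, 1 − 0.67 + 0.23) = 0.56

0.56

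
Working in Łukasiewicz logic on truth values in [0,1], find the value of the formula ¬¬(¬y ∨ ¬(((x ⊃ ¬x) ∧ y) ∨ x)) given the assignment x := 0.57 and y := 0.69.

¬y: Łukasiewicz ¬ gives 1 − 0.69 = 0.31
¬x: Łukasiewicz ¬ gives 1 − 0.57 = 0.43
(x ⊃ ¬x): min(1, 1 − 0.57 + 0.43) = 0.86
((x ⊃ ¬x) ∧ y) = min(0.86, 0.69) = 0.69
(((x ⊃ ¬x) ∧ y) ∨ x) = max(0.69, 0.57) = 0.69
¬(((x ⊃ ¬x) ∧ y) ∨ x): Łukasiewicz ¬ gives 1 − 0.69 = 0.31
(¬y ∨ ¬(((x ⊃ ¬x) ∧ y) ∨ x)) = max(0.31, 0.31) = 0.31
¬(¬y ∨ ¬(((x ⊃ ¬x) ∧ y) ∨ x)): Łukasiewicz ¬ gives 1 − 0.31 = 0.69
¬¬(¬y ∨ ¬(((x ⊃ ¬x) ∧ y) ∨ x)): Łukasiewicz ¬ gives 1 − 0.69 = 0.31

0.31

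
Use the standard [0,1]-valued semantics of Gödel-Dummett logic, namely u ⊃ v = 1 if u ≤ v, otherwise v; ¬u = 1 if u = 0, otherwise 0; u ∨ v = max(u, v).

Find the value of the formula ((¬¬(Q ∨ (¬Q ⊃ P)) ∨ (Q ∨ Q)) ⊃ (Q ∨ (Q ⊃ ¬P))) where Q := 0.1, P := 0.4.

0.10

¬Q: Gödel ¬ of 0.1 = 0 (operand ≠ 0)
(¬Q ⊃ P): 0 ≤ 0.4, so result = 1
(Q ∨ (¬Q ⊃ P)) = max(0.1, 1) = 1
¬(Q ∨ (¬Q ⊃ P)): Gödel ¬ of 1 = 0 (operand ≠ 0)
¬¬(Q ∨ (¬Q ⊃ P)): Gödel ¬ of 0 = 1 (operand is 0)
(Q ∨ Q) = max(0.1, 0.1) = 0.1
(¬¬(Q ∨ (¬Q ⊃ P)) ∨ (Q ∨ Q)) = max(1, 0.1) = 1
¬P: Gödel ¬ of 0.4 = 0 (operand ≠ 0)
(Q ⊃ ¬P): 0.1 > 0, so result = 0
(Q ∨ (Q ⊃ ¬P)) = max(0.1, 0) = 0.1
((¬¬(Q ∨ (¬Q ⊃ P)) ∨ (Q ∨ Q)) ⊃ (Q ∨ (Q ⊃ ¬P))): 1 > 0.1, so result = 0.1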